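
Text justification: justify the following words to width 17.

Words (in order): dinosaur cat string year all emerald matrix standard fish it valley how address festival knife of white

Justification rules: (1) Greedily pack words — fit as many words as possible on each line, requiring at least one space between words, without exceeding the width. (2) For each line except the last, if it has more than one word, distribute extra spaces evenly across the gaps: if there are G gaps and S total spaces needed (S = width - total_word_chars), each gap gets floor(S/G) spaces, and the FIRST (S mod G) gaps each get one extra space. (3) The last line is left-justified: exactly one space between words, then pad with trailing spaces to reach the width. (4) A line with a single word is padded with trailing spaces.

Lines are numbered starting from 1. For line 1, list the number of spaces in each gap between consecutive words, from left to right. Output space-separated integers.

Answer: 6

Derivation:
Line 1: ['dinosaur', 'cat'] (min_width=12, slack=5)
Line 2: ['string', 'year', 'all'] (min_width=15, slack=2)
Line 3: ['emerald', 'matrix'] (min_width=14, slack=3)
Line 4: ['standard', 'fish', 'it'] (min_width=16, slack=1)
Line 5: ['valley', 'how'] (min_width=10, slack=7)
Line 6: ['address', 'festival'] (min_width=16, slack=1)
Line 7: ['knife', 'of', 'white'] (min_width=14, slack=3)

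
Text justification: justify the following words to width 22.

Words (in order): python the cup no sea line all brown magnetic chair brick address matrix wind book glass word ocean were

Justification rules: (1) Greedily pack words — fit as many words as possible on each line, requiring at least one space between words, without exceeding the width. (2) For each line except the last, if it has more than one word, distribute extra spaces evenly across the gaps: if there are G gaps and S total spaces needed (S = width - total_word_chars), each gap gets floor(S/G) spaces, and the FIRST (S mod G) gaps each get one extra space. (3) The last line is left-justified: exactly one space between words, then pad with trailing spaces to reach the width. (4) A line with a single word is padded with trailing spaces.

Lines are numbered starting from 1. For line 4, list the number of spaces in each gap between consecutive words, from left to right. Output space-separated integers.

Answer: 3 2

Derivation:
Line 1: ['python', 'the', 'cup', 'no', 'sea'] (min_width=21, slack=1)
Line 2: ['line', 'all', 'brown'] (min_width=14, slack=8)
Line 3: ['magnetic', 'chair', 'brick'] (min_width=20, slack=2)
Line 4: ['address', 'matrix', 'wind'] (min_width=19, slack=3)
Line 5: ['book', 'glass', 'word', 'ocean'] (min_width=21, slack=1)
Line 6: ['were'] (min_width=4, slack=18)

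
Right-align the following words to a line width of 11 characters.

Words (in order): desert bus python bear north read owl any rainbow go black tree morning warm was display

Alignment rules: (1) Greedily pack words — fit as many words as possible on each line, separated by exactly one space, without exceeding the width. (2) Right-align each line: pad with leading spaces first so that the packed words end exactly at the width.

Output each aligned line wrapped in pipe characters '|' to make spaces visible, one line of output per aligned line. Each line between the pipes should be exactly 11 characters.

Line 1: ['desert', 'bus'] (min_width=10, slack=1)
Line 2: ['python', 'bear'] (min_width=11, slack=0)
Line 3: ['north', 'read'] (min_width=10, slack=1)
Line 4: ['owl', 'any'] (min_width=7, slack=4)
Line 5: ['rainbow', 'go'] (min_width=10, slack=1)
Line 6: ['black', 'tree'] (min_width=10, slack=1)
Line 7: ['morning'] (min_width=7, slack=4)
Line 8: ['warm', 'was'] (min_width=8, slack=3)
Line 9: ['display'] (min_width=7, slack=4)

Answer: | desert bus|
|python bear|
| north read|
|    owl any|
| rainbow go|
| black tree|
|    morning|
|   warm was|
|    display|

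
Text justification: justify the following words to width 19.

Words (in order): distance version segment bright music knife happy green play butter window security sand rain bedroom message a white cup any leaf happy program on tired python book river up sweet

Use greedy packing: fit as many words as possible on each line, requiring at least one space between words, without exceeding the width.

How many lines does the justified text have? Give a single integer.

Line 1: ['distance', 'version'] (min_width=16, slack=3)
Line 2: ['segment', 'bright'] (min_width=14, slack=5)
Line 3: ['music', 'knife', 'happy'] (min_width=17, slack=2)
Line 4: ['green', 'play', 'butter'] (min_width=17, slack=2)
Line 5: ['window', 'security'] (min_width=15, slack=4)
Line 6: ['sand', 'rain', 'bedroom'] (min_width=17, slack=2)
Line 7: ['message', 'a', 'white', 'cup'] (min_width=19, slack=0)
Line 8: ['any', 'leaf', 'happy'] (min_width=14, slack=5)
Line 9: ['program', 'on', 'tired'] (min_width=16, slack=3)
Line 10: ['python', 'book', 'river'] (min_width=17, slack=2)
Line 11: ['up', 'sweet'] (min_width=8, slack=11)
Total lines: 11

Answer: 11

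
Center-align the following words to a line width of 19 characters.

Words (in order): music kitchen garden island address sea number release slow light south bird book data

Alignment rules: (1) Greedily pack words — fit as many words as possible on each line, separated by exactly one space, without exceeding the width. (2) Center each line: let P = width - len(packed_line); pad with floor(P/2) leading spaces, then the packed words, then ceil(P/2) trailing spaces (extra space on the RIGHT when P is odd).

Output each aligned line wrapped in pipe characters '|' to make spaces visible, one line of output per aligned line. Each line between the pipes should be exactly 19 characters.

Answer: |   music kitchen   |
|   garden island   |
|address sea number |
|release slow light |
|  south bird book  |
|       data        |

Derivation:
Line 1: ['music', 'kitchen'] (min_width=13, slack=6)
Line 2: ['garden', 'island'] (min_width=13, slack=6)
Line 3: ['address', 'sea', 'number'] (min_width=18, slack=1)
Line 4: ['release', 'slow', 'light'] (min_width=18, slack=1)
Line 5: ['south', 'bird', 'book'] (min_width=15, slack=4)
Line 6: ['data'] (min_width=4, slack=15)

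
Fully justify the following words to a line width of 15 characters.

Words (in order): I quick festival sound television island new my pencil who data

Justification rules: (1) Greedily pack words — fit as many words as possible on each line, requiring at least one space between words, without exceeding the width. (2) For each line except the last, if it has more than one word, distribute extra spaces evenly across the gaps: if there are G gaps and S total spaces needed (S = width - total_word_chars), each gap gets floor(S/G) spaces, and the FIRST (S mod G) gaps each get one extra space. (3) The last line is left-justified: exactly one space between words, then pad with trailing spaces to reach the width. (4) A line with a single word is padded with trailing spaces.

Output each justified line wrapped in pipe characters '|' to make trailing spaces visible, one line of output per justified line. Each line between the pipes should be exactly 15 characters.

Line 1: ['I', 'quick'] (min_width=7, slack=8)
Line 2: ['festival', 'sound'] (min_width=14, slack=1)
Line 3: ['television'] (min_width=10, slack=5)
Line 4: ['island', 'new', 'my'] (min_width=13, slack=2)
Line 5: ['pencil', 'who', 'data'] (min_width=15, slack=0)

Answer: |I         quick|
|festival  sound|
|television     |
|island  new  my|
|pencil who data|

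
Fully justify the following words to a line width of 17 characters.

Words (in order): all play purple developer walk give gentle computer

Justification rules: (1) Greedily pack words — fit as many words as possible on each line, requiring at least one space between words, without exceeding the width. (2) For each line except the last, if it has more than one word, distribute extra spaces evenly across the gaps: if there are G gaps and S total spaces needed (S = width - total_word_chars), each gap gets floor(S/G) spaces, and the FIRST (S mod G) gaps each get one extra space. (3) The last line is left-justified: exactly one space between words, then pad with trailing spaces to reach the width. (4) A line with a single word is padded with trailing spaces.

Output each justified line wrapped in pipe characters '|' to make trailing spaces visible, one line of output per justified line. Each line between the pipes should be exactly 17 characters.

Answer: |all  play  purple|
|developer    walk|
|give       gentle|
|computer         |

Derivation:
Line 1: ['all', 'play', 'purple'] (min_width=15, slack=2)
Line 2: ['developer', 'walk'] (min_width=14, slack=3)
Line 3: ['give', 'gentle'] (min_width=11, slack=6)
Line 4: ['computer'] (min_width=8, slack=9)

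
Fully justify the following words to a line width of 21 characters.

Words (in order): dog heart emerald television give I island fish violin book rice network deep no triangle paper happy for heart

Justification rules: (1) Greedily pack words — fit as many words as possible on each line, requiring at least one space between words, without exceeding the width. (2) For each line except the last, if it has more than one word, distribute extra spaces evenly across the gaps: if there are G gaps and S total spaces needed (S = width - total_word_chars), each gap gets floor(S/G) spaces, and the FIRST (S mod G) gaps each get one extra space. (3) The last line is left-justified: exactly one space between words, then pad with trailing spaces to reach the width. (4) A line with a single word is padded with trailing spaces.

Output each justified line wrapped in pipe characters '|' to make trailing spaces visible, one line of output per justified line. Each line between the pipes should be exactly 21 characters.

Line 1: ['dog', 'heart', 'emerald'] (min_width=17, slack=4)
Line 2: ['television', 'give', 'I'] (min_width=17, slack=4)
Line 3: ['island', 'fish', 'violin'] (min_width=18, slack=3)
Line 4: ['book', 'rice', 'network'] (min_width=17, slack=4)
Line 5: ['deep', 'no', 'triangle'] (min_width=16, slack=5)
Line 6: ['paper', 'happy', 'for', 'heart'] (min_width=21, slack=0)

Answer: |dog   heart   emerald|
|television   give   I|
|island   fish  violin|
|book   rice   network|
|deep    no   triangle|
|paper happy for heart|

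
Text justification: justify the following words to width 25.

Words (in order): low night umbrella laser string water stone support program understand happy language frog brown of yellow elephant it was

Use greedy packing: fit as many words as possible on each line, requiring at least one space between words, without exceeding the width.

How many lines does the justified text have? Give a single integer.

Line 1: ['low', 'night', 'umbrella', 'laser'] (min_width=24, slack=1)
Line 2: ['string', 'water', 'stone'] (min_width=18, slack=7)
Line 3: ['support', 'program'] (min_width=15, slack=10)
Line 4: ['understand', 'happy', 'language'] (min_width=25, slack=0)
Line 5: ['frog', 'brown', 'of', 'yellow'] (min_width=20, slack=5)
Line 6: ['elephant', 'it', 'was'] (min_width=15, slack=10)
Total lines: 6

Answer: 6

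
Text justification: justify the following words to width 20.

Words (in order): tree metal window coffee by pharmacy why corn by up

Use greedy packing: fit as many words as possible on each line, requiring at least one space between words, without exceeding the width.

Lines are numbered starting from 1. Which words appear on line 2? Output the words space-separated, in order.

Answer: coffee by pharmacy

Derivation:
Line 1: ['tree', 'metal', 'window'] (min_width=17, slack=3)
Line 2: ['coffee', 'by', 'pharmacy'] (min_width=18, slack=2)
Line 3: ['why', 'corn', 'by', 'up'] (min_width=14, slack=6)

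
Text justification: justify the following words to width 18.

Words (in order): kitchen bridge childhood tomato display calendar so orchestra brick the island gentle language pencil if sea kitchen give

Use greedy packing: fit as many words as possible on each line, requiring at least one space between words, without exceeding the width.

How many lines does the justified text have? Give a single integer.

Answer: 7

Derivation:
Line 1: ['kitchen', 'bridge'] (min_width=14, slack=4)
Line 2: ['childhood', 'tomato'] (min_width=16, slack=2)
Line 3: ['display', 'calendar'] (min_width=16, slack=2)
Line 4: ['so', 'orchestra', 'brick'] (min_width=18, slack=0)
Line 5: ['the', 'island', 'gentle'] (min_width=17, slack=1)
Line 6: ['language', 'pencil', 'if'] (min_width=18, slack=0)
Line 7: ['sea', 'kitchen', 'give'] (min_width=16, slack=2)
Total lines: 7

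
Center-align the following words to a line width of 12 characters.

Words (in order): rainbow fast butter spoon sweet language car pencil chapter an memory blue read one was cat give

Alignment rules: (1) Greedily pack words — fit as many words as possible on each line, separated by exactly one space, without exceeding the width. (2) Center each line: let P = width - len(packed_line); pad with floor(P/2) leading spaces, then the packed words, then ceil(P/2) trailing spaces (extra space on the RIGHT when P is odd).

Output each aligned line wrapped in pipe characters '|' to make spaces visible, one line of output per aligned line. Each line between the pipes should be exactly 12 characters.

Answer: |rainbow fast|
|butter spoon|
|   sweet    |
|language car|
|   pencil   |
| chapter an |
|memory blue |
|read one was|
|  cat give  |

Derivation:
Line 1: ['rainbow', 'fast'] (min_width=12, slack=0)
Line 2: ['butter', 'spoon'] (min_width=12, slack=0)
Line 3: ['sweet'] (min_width=5, slack=7)
Line 4: ['language', 'car'] (min_width=12, slack=0)
Line 5: ['pencil'] (min_width=6, slack=6)
Line 6: ['chapter', 'an'] (min_width=10, slack=2)
Line 7: ['memory', 'blue'] (min_width=11, slack=1)
Line 8: ['read', 'one', 'was'] (min_width=12, slack=0)
Line 9: ['cat', 'give'] (min_width=8, slack=4)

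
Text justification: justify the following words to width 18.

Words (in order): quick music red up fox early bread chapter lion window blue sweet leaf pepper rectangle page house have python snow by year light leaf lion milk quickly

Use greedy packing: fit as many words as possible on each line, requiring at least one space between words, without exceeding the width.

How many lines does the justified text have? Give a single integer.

Line 1: ['quick', 'music', 'red', 'up'] (min_width=18, slack=0)
Line 2: ['fox', 'early', 'bread'] (min_width=15, slack=3)
Line 3: ['chapter', 'lion'] (min_width=12, slack=6)
Line 4: ['window', 'blue', 'sweet'] (min_width=17, slack=1)
Line 5: ['leaf', 'pepper'] (min_width=11, slack=7)
Line 6: ['rectangle', 'page'] (min_width=14, slack=4)
Line 7: ['house', 'have', 'python'] (min_width=17, slack=1)
Line 8: ['snow', 'by', 'year', 'light'] (min_width=18, slack=0)
Line 9: ['leaf', 'lion', 'milk'] (min_width=14, slack=4)
Line 10: ['quickly'] (min_width=7, slack=11)
Total lines: 10

Answer: 10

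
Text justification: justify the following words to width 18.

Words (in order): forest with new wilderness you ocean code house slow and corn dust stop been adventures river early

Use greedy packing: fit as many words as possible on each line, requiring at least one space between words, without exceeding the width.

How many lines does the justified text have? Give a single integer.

Line 1: ['forest', 'with', 'new'] (min_width=15, slack=3)
Line 2: ['wilderness', 'you'] (min_width=14, slack=4)
Line 3: ['ocean', 'code', 'house'] (min_width=16, slack=2)
Line 4: ['slow', 'and', 'corn', 'dust'] (min_width=18, slack=0)
Line 5: ['stop', 'been'] (min_width=9, slack=9)
Line 6: ['adventures', 'river'] (min_width=16, slack=2)
Line 7: ['early'] (min_width=5, slack=13)
Total lines: 7

Answer: 7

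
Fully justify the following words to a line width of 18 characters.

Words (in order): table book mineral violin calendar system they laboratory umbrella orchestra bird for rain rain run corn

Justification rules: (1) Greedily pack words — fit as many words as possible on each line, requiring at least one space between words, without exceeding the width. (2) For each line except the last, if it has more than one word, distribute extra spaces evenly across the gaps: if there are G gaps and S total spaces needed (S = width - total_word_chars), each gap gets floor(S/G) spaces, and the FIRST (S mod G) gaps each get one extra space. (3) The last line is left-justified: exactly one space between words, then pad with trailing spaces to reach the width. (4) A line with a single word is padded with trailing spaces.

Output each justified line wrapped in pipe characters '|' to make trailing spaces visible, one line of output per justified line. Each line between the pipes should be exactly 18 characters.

Line 1: ['table', 'book', 'mineral'] (min_width=18, slack=0)
Line 2: ['violin', 'calendar'] (min_width=15, slack=3)
Line 3: ['system', 'they'] (min_width=11, slack=7)
Line 4: ['laboratory'] (min_width=10, slack=8)
Line 5: ['umbrella', 'orchestra'] (min_width=18, slack=0)
Line 6: ['bird', 'for', 'rain', 'rain'] (min_width=18, slack=0)
Line 7: ['run', 'corn'] (min_width=8, slack=10)

Answer: |table book mineral|
|violin    calendar|
|system        they|
|laboratory        |
|umbrella orchestra|
|bird for rain rain|
|run corn          |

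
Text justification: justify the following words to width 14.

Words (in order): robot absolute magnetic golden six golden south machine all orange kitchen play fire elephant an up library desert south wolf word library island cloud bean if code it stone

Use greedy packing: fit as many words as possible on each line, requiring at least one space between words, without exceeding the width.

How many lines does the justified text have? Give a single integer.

Line 1: ['robot', 'absolute'] (min_width=14, slack=0)
Line 2: ['magnetic'] (min_width=8, slack=6)
Line 3: ['golden', 'six'] (min_width=10, slack=4)
Line 4: ['golden', 'south'] (min_width=12, slack=2)
Line 5: ['machine', 'all'] (min_width=11, slack=3)
Line 6: ['orange', 'kitchen'] (min_width=14, slack=0)
Line 7: ['play', 'fire'] (min_width=9, slack=5)
Line 8: ['elephant', 'an', 'up'] (min_width=14, slack=0)
Line 9: ['library', 'desert'] (min_width=14, slack=0)
Line 10: ['south', 'wolf'] (min_width=10, slack=4)
Line 11: ['word', 'library'] (min_width=12, slack=2)
Line 12: ['island', 'cloud'] (min_width=12, slack=2)
Line 13: ['bean', 'if', 'code'] (min_width=12, slack=2)
Line 14: ['it', 'stone'] (min_width=8, slack=6)
Total lines: 14

Answer: 14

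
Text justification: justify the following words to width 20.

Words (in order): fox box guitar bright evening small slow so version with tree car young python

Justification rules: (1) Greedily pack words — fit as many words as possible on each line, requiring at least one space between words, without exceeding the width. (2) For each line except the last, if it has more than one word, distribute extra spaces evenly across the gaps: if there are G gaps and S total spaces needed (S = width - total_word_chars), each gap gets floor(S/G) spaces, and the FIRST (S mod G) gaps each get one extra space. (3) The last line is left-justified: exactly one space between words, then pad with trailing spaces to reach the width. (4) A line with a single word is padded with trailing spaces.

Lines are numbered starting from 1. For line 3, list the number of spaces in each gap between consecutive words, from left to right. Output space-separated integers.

Answer: 1 1 1

Derivation:
Line 1: ['fox', 'box', 'guitar'] (min_width=14, slack=6)
Line 2: ['bright', 'evening', 'small'] (min_width=20, slack=0)
Line 3: ['slow', 'so', 'version', 'with'] (min_width=20, slack=0)
Line 4: ['tree', 'car', 'young'] (min_width=14, slack=6)
Line 5: ['python'] (min_width=6, slack=14)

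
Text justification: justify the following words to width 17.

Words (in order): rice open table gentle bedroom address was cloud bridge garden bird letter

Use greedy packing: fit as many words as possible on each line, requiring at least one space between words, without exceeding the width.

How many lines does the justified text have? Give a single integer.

Answer: 5

Derivation:
Line 1: ['rice', 'open', 'table'] (min_width=15, slack=2)
Line 2: ['gentle', 'bedroom'] (min_width=14, slack=3)
Line 3: ['address', 'was', 'cloud'] (min_width=17, slack=0)
Line 4: ['bridge', 'garden'] (min_width=13, slack=4)
Line 5: ['bird', 'letter'] (min_width=11, slack=6)
Total lines: 5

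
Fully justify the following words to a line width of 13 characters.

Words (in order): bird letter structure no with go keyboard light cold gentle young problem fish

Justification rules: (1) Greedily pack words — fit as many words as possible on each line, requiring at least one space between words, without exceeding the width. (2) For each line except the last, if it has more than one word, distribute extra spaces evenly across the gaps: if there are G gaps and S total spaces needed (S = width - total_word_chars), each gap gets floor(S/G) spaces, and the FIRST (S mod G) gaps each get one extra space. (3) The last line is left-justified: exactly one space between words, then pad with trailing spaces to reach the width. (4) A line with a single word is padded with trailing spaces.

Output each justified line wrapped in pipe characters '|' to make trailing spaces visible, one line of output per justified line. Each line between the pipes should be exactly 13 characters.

Line 1: ['bird', 'letter'] (min_width=11, slack=2)
Line 2: ['structure', 'no'] (min_width=12, slack=1)
Line 3: ['with', 'go'] (min_width=7, slack=6)
Line 4: ['keyboard'] (min_width=8, slack=5)
Line 5: ['light', 'cold'] (min_width=10, slack=3)
Line 6: ['gentle', 'young'] (min_width=12, slack=1)
Line 7: ['problem', 'fish'] (min_width=12, slack=1)

Answer: |bird   letter|
|structure  no|
|with       go|
|keyboard     |
|light    cold|
|gentle  young|
|problem fish |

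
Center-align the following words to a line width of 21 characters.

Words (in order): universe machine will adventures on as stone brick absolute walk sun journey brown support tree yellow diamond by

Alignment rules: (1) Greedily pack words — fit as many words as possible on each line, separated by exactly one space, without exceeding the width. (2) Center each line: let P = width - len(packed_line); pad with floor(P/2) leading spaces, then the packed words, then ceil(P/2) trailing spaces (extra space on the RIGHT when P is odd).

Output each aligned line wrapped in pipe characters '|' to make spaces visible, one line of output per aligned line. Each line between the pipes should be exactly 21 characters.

Answer: |universe machine will|
|  adventures on as   |
|stone brick absolute |
|  walk sun journey   |
| brown support tree  |
|  yellow diamond by  |

Derivation:
Line 1: ['universe', 'machine', 'will'] (min_width=21, slack=0)
Line 2: ['adventures', 'on', 'as'] (min_width=16, slack=5)
Line 3: ['stone', 'brick', 'absolute'] (min_width=20, slack=1)
Line 4: ['walk', 'sun', 'journey'] (min_width=16, slack=5)
Line 5: ['brown', 'support', 'tree'] (min_width=18, slack=3)
Line 6: ['yellow', 'diamond', 'by'] (min_width=17, slack=4)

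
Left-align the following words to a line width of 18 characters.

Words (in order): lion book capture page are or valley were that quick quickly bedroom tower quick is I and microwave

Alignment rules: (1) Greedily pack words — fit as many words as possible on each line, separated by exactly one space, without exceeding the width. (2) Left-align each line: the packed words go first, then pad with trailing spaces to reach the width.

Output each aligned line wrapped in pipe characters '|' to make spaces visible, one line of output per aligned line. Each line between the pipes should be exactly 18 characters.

Line 1: ['lion', 'book', 'capture'] (min_width=17, slack=1)
Line 2: ['page', 'are', 'or', 'valley'] (min_width=18, slack=0)
Line 3: ['were', 'that', 'quick'] (min_width=15, slack=3)
Line 4: ['quickly', 'bedroom'] (min_width=15, slack=3)
Line 5: ['tower', 'quick', 'is', 'I'] (min_width=16, slack=2)
Line 6: ['and', 'microwave'] (min_width=13, slack=5)

Answer: |lion book capture |
|page are or valley|
|were that quick   |
|quickly bedroom   |
|tower quick is I  |
|and microwave     |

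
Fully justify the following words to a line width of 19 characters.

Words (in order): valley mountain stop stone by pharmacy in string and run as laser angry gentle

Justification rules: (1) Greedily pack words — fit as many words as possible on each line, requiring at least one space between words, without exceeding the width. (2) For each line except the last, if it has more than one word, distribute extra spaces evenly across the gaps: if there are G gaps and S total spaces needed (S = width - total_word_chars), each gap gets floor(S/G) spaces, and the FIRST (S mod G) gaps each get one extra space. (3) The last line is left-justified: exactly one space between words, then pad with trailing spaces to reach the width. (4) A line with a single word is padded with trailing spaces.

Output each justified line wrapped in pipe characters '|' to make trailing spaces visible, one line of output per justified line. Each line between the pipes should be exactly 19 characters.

Answer: |valley     mountain|
|stop    stone    by|
|pharmacy  in string|
|and  run  as  laser|
|angry gentle       |

Derivation:
Line 1: ['valley', 'mountain'] (min_width=15, slack=4)
Line 2: ['stop', 'stone', 'by'] (min_width=13, slack=6)
Line 3: ['pharmacy', 'in', 'string'] (min_width=18, slack=1)
Line 4: ['and', 'run', 'as', 'laser'] (min_width=16, slack=3)
Line 5: ['angry', 'gentle'] (min_width=12, slack=7)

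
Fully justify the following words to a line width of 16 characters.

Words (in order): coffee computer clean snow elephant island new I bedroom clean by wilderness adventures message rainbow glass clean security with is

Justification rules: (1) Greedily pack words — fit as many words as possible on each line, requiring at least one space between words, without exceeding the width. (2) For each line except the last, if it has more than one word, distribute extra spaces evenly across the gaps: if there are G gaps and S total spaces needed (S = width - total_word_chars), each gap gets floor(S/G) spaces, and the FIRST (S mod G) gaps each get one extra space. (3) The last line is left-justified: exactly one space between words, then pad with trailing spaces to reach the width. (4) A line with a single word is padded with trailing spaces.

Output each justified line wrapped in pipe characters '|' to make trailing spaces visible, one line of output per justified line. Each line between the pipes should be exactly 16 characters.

Line 1: ['coffee', 'computer'] (min_width=15, slack=1)
Line 2: ['clean', 'snow'] (min_width=10, slack=6)
Line 3: ['elephant', 'island'] (min_width=15, slack=1)
Line 4: ['new', 'I', 'bedroom'] (min_width=13, slack=3)
Line 5: ['clean', 'by'] (min_width=8, slack=8)
Line 6: ['wilderness'] (min_width=10, slack=6)
Line 7: ['adventures'] (min_width=10, slack=6)
Line 8: ['message', 'rainbow'] (min_width=15, slack=1)
Line 9: ['glass', 'clean'] (min_width=11, slack=5)
Line 10: ['security', 'with', 'is'] (min_width=16, slack=0)

Answer: |coffee  computer|
|clean       snow|
|elephant  island|
|new   I  bedroom|
|clean         by|
|wilderness      |
|adventures      |
|message  rainbow|
|glass      clean|
|security with is|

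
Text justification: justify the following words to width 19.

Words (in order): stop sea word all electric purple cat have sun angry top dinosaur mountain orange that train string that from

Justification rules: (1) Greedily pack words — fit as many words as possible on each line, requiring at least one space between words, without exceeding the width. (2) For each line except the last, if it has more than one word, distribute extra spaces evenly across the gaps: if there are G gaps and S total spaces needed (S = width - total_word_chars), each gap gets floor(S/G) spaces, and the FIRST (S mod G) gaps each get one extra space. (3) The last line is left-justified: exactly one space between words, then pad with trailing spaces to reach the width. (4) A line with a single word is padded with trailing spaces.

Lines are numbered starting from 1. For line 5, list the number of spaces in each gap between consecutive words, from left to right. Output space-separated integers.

Answer: 2 2

Derivation:
Line 1: ['stop', 'sea', 'word', 'all'] (min_width=17, slack=2)
Line 2: ['electric', 'purple', 'cat'] (min_width=19, slack=0)
Line 3: ['have', 'sun', 'angry', 'top'] (min_width=18, slack=1)
Line 4: ['dinosaur', 'mountain'] (min_width=17, slack=2)
Line 5: ['orange', 'that', 'train'] (min_width=17, slack=2)
Line 6: ['string', 'that', 'from'] (min_width=16, slack=3)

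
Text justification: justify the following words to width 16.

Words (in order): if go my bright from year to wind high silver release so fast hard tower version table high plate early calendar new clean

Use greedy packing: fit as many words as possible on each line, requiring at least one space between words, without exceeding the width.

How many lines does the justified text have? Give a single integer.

Line 1: ['if', 'go', 'my', 'bright'] (min_width=15, slack=1)
Line 2: ['from', 'year', 'to'] (min_width=12, slack=4)
Line 3: ['wind', 'high', 'silver'] (min_width=16, slack=0)
Line 4: ['release', 'so', 'fast'] (min_width=15, slack=1)
Line 5: ['hard', 'tower'] (min_width=10, slack=6)
Line 6: ['version', 'table'] (min_width=13, slack=3)
Line 7: ['high', 'plate', 'early'] (min_width=16, slack=0)
Line 8: ['calendar', 'new'] (min_width=12, slack=4)
Line 9: ['clean'] (min_width=5, slack=11)
Total lines: 9

Answer: 9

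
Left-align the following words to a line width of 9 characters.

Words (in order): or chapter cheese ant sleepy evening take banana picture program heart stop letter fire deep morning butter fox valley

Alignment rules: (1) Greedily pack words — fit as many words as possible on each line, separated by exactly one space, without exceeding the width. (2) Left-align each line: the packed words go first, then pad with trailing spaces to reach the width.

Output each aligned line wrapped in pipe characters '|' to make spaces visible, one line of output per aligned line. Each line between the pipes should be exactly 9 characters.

Line 1: ['or'] (min_width=2, slack=7)
Line 2: ['chapter'] (min_width=7, slack=2)
Line 3: ['cheese'] (min_width=6, slack=3)
Line 4: ['ant'] (min_width=3, slack=6)
Line 5: ['sleepy'] (min_width=6, slack=3)
Line 6: ['evening'] (min_width=7, slack=2)
Line 7: ['take'] (min_width=4, slack=5)
Line 8: ['banana'] (min_width=6, slack=3)
Line 9: ['picture'] (min_width=7, slack=2)
Line 10: ['program'] (min_width=7, slack=2)
Line 11: ['heart'] (min_width=5, slack=4)
Line 12: ['stop'] (min_width=4, slack=5)
Line 13: ['letter'] (min_width=6, slack=3)
Line 14: ['fire', 'deep'] (min_width=9, slack=0)
Line 15: ['morning'] (min_width=7, slack=2)
Line 16: ['butter'] (min_width=6, slack=3)
Line 17: ['fox'] (min_width=3, slack=6)
Line 18: ['valley'] (min_width=6, slack=3)

Answer: |or       |
|chapter  |
|cheese   |
|ant      |
|sleepy   |
|evening  |
|take     |
|banana   |
|picture  |
|program  |
|heart    |
|stop     |
|letter   |
|fire deep|
|morning  |
|butter   |
|fox      |
|valley   |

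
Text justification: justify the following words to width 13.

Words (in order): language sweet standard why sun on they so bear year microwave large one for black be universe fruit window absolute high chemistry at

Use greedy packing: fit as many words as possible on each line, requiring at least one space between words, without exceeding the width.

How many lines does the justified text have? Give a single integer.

Line 1: ['language'] (min_width=8, slack=5)
Line 2: ['sweet'] (min_width=5, slack=8)
Line 3: ['standard', 'why'] (min_width=12, slack=1)
Line 4: ['sun', 'on', 'they'] (min_width=11, slack=2)
Line 5: ['so', 'bear', 'year'] (min_width=12, slack=1)
Line 6: ['microwave'] (min_width=9, slack=4)
Line 7: ['large', 'one', 'for'] (min_width=13, slack=0)
Line 8: ['black', 'be'] (min_width=8, slack=5)
Line 9: ['universe'] (min_width=8, slack=5)
Line 10: ['fruit', 'window'] (min_width=12, slack=1)
Line 11: ['absolute', 'high'] (min_width=13, slack=0)
Line 12: ['chemistry', 'at'] (min_width=12, slack=1)
Total lines: 12

Answer: 12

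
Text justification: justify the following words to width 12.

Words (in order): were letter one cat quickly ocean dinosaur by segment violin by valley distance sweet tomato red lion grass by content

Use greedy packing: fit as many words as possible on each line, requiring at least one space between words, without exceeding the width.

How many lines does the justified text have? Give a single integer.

Answer: 13

Derivation:
Line 1: ['were', 'letter'] (min_width=11, slack=1)
Line 2: ['one', 'cat'] (min_width=7, slack=5)
Line 3: ['quickly'] (min_width=7, slack=5)
Line 4: ['ocean'] (min_width=5, slack=7)
Line 5: ['dinosaur', 'by'] (min_width=11, slack=1)
Line 6: ['segment'] (min_width=7, slack=5)
Line 7: ['violin', 'by'] (min_width=9, slack=3)
Line 8: ['valley'] (min_width=6, slack=6)
Line 9: ['distance'] (min_width=8, slack=4)
Line 10: ['sweet', 'tomato'] (min_width=12, slack=0)
Line 11: ['red', 'lion'] (min_width=8, slack=4)
Line 12: ['grass', 'by'] (min_width=8, slack=4)
Line 13: ['content'] (min_width=7, slack=5)
Total lines: 13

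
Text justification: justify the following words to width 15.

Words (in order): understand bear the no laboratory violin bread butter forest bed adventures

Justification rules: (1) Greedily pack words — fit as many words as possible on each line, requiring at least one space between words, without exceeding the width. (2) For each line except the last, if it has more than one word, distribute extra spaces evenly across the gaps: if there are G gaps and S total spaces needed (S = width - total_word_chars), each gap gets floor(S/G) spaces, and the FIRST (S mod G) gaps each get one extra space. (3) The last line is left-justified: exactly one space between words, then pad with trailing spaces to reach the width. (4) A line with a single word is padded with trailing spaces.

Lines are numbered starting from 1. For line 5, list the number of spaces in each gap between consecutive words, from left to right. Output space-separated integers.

Answer: 3

Derivation:
Line 1: ['understand', 'bear'] (min_width=15, slack=0)
Line 2: ['the', 'no'] (min_width=6, slack=9)
Line 3: ['laboratory'] (min_width=10, slack=5)
Line 4: ['violin', 'bread'] (min_width=12, slack=3)
Line 5: ['butter', 'forest'] (min_width=13, slack=2)
Line 6: ['bed', 'adventures'] (min_width=14, slack=1)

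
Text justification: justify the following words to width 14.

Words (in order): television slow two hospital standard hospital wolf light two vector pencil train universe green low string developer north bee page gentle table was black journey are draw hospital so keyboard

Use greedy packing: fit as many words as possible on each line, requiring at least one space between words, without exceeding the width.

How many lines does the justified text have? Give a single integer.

Line 1: ['television'] (min_width=10, slack=4)
Line 2: ['slow', 'two'] (min_width=8, slack=6)
Line 3: ['hospital'] (min_width=8, slack=6)
Line 4: ['standard'] (min_width=8, slack=6)
Line 5: ['hospital', 'wolf'] (min_width=13, slack=1)
Line 6: ['light', 'two'] (min_width=9, slack=5)
Line 7: ['vector', 'pencil'] (min_width=13, slack=1)
Line 8: ['train', 'universe'] (min_width=14, slack=0)
Line 9: ['green', 'low'] (min_width=9, slack=5)
Line 10: ['string'] (min_width=6, slack=8)
Line 11: ['developer'] (min_width=9, slack=5)
Line 12: ['north', 'bee', 'page'] (min_width=14, slack=0)
Line 13: ['gentle', 'table'] (min_width=12, slack=2)
Line 14: ['was', 'black'] (min_width=9, slack=5)
Line 15: ['journey', 'are'] (min_width=11, slack=3)
Line 16: ['draw', 'hospital'] (min_width=13, slack=1)
Line 17: ['so', 'keyboard'] (min_width=11, slack=3)
Total lines: 17

Answer: 17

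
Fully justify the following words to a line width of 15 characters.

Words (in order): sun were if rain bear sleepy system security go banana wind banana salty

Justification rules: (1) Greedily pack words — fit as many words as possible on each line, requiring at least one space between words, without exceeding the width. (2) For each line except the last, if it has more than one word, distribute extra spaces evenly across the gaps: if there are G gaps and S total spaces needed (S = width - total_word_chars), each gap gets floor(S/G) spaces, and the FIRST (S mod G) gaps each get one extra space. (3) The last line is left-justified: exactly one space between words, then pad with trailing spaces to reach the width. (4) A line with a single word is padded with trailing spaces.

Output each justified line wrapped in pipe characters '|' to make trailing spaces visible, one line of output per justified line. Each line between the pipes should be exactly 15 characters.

Answer: |sun   were   if|
|rain       bear|
|sleepy   system|
|security     go|
|banana     wind|
|banana salty   |

Derivation:
Line 1: ['sun', 'were', 'if'] (min_width=11, slack=4)
Line 2: ['rain', 'bear'] (min_width=9, slack=6)
Line 3: ['sleepy', 'system'] (min_width=13, slack=2)
Line 4: ['security', 'go'] (min_width=11, slack=4)
Line 5: ['banana', 'wind'] (min_width=11, slack=4)
Line 6: ['banana', 'salty'] (min_width=12, slack=3)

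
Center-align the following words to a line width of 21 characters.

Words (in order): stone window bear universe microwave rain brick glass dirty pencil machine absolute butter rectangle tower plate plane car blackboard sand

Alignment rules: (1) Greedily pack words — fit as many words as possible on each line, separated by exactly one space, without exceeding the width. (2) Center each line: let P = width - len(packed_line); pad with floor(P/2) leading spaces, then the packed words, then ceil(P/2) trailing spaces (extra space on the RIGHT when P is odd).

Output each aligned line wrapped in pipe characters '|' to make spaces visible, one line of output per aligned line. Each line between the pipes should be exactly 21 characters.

Answer: |  stone window bear  |
| universe microwave  |
|  rain brick glass   |
|dirty pencil machine |
|   absolute butter   |
|rectangle tower plate|
|plane car blackboard |
|        sand         |

Derivation:
Line 1: ['stone', 'window', 'bear'] (min_width=17, slack=4)
Line 2: ['universe', 'microwave'] (min_width=18, slack=3)
Line 3: ['rain', 'brick', 'glass'] (min_width=16, slack=5)
Line 4: ['dirty', 'pencil', 'machine'] (min_width=20, slack=1)
Line 5: ['absolute', 'butter'] (min_width=15, slack=6)
Line 6: ['rectangle', 'tower', 'plate'] (min_width=21, slack=0)
Line 7: ['plane', 'car', 'blackboard'] (min_width=20, slack=1)
Line 8: ['sand'] (min_width=4, slack=17)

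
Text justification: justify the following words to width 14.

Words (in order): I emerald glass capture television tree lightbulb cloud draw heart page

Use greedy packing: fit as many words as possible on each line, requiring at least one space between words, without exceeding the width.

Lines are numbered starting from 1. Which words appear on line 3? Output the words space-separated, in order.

Answer: television

Derivation:
Line 1: ['I', 'emerald'] (min_width=9, slack=5)
Line 2: ['glass', 'capture'] (min_width=13, slack=1)
Line 3: ['television'] (min_width=10, slack=4)
Line 4: ['tree', 'lightbulb'] (min_width=14, slack=0)
Line 5: ['cloud', 'draw'] (min_width=10, slack=4)
Line 6: ['heart', 'page'] (min_width=10, slack=4)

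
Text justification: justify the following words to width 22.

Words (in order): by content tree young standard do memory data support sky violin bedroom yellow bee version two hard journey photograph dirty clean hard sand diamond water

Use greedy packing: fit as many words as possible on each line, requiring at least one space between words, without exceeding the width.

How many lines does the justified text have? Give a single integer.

Line 1: ['by', 'content', 'tree', 'young'] (min_width=21, slack=1)
Line 2: ['standard', 'do', 'memory'] (min_width=18, slack=4)
Line 3: ['data', 'support', 'sky'] (min_width=16, slack=6)
Line 4: ['violin', 'bedroom', 'yellow'] (min_width=21, slack=1)
Line 5: ['bee', 'version', 'two', 'hard'] (min_width=20, slack=2)
Line 6: ['journey', 'photograph'] (min_width=18, slack=4)
Line 7: ['dirty', 'clean', 'hard', 'sand'] (min_width=21, slack=1)
Line 8: ['diamond', 'water'] (min_width=13, slack=9)
Total lines: 8

Answer: 8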